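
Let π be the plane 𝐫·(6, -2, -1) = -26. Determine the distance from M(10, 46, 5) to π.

11/√41

Normal vector n = (6, -2, -1), and n·(10, 46, 5) - (-26) = -11.
|n| = √(36 + 4 + 1) = √41, so the distance is |-11|/√41 = 11/√41.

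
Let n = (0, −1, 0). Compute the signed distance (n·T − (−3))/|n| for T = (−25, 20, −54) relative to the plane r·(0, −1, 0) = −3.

-17

n·T − (-3) = -17.
|n| = 1, so the signed distance is -17/1 = -17.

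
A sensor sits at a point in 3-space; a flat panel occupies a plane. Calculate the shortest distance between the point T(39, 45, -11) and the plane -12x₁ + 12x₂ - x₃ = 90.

7/17

Normal vector n = (-12, 12, -1), and n·(39, 45, -11) - 90 = -7.
|n| = √(144 + 144 + 1) = 17, so the distance is |-7|/17 = 7/17.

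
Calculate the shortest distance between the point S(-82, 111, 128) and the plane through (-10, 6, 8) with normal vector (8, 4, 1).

The plane has equation n·(r − (-10, 6, 8)) = 0, i.e. n·r = -48.
Then n·(-82, 111, 128) - (-48) = -36.
|n| = √(64 + 16 + 1) = 9, so the distance is |-36|/9 = 4.

4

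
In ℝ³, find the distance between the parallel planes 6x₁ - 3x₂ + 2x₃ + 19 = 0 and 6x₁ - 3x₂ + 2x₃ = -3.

16/7

Both planes have normal n = (6, -3, 2), |n| = 7. Any point on the first plane is at distance |(-3) − (-19)|/|n| = 16/7 from the second.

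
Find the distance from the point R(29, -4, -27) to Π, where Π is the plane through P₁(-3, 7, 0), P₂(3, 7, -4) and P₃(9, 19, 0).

P₁P₂ = (6, 0, -4) and P₁P₃ = (12, 12, 0), so a normal is n = P₁P₂ × P₁P₃ = (48, -48, 72).
Then n·(29, -4, -27) - (-480) = 120.
|n| = √(2304 + 2304 + 5184) = 24√17, so the distance is |120|/(24√17) = 5/√17.

5/√17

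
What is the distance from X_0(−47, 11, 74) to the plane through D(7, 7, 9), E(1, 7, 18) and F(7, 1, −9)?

DE = (−6, 0, 9) and DF = (0, −6, −18), so a normal is n = DE × DF = (54, −108, 36).
n = (54, −108, 36); n·P − (-54) = -1008; |n| = 126; distance = 1008/126 = 8.

8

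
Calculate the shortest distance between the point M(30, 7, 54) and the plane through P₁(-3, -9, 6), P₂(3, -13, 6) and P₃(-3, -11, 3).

P₁P₂ = (6, -4, 0) and P₁P₃ = (0, -2, -3), so a normal is n = P₁P₂ × P₁P₃ = (12, 18, -12).
n = (12, 18, -12); n·P − (-270) = 108; |n| = 6√17; distance = 108/(6√17) = 18√17/17.

18/√17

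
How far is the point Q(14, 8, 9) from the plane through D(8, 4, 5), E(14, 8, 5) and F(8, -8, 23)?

8√17/17

DE = (6, 4, 0) and DF = (0, -12, 18), so a normal is n = DE × DF = (72, -108, -72).
n = (72, -108, -72); n·P − (-216) = -288; |n| = 36√17; distance = 288/(36√17) = 8/√17.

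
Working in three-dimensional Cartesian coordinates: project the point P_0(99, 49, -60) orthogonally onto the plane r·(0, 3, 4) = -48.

n = (0, 3, 4), |n|² = 25, and n·P_0 − (-48) = -45.
t = -45/25 = -9/5, so the foot is P_0 − t·n = (99, 49, -60) − (-9/5)·(0, 3, 4) = (99, 272/5, -264/5).

(99, 272/5, -264/5)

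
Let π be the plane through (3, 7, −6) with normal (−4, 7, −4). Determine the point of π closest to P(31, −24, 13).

n = (−4, 7, −4), |n|² = 81, and n·P − 61 = -405.
t = -405/81 = -5, so the foot is P − t·n = (31, −24, 13) − (-5)·(−4, 7, −4) = (11, 11, −7).

(11, 11, -7)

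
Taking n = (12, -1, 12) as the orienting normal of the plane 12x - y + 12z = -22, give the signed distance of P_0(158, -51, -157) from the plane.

5

n·P_0 − (-22) = 85.
|n| = 17, so the signed distance is 85/17 = 5.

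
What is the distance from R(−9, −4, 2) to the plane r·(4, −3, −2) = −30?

n = (4, −3, −2); n·P − (-30) = 2; |n| = √29; distance = 2/√29 = 2√29/29.

2/√29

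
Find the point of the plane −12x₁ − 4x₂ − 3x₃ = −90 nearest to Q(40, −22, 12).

(16, -30, 6)

n = (−12, −4, −3), |n|² = 169, and n·Q − (-90) = -338.
t = -338/169 = -2, so the foot is Q − t·n = (40, −22, 12) − (-2)·(−12, −4, −3) = (16, −30, 6).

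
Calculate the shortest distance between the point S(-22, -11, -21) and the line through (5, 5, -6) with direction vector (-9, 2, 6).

33

Direction vector d = (-9, 2, 6).
AP = (-27, -16, -15); AP·d = 121, |AP|² = 1210, |d|² = 121.
distance² = |AP|² − (AP·d)²/|d|² = 1210 − 14641/121 = 1089, so the distance is 33.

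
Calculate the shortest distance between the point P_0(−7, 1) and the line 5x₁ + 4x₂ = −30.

The normal to the line is n = (5, 4) with |n| = √41.
|n·P_0 − (-30)| = |-31 − (-30)| = 1, so the distance is 1/√41 = √41/41.

√41/41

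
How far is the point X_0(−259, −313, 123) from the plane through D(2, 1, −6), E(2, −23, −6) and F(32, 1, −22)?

9

DE = (0, −24, 0) and DF = (30, 0, −16), so a normal is n = DE × DF = (384, 0, 720).
Then n·(−259, −313, 123) − (−3552) = −7344.
|n| = √(147456 + 0 + 518400) = 816, so the distance is |-7344|/816 = 9.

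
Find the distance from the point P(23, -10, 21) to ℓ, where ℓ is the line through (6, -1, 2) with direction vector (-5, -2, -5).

7√5

Direction vector d = (-5, -2, -5).
AP = (17, -9, 19), and AP × d = (83, -10, -79).
|AP × d|² = 13230 and |d|² = 54, so the distance is √(13230/54) = √245 = 7√5.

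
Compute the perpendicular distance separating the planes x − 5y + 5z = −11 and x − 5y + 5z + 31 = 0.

Both planes have normal n = (1, −5, 5), |n| = √51. Any point on the first plane is at distance |(-31) − (-11)|/|n| = 20/√51 from the second.

20/√51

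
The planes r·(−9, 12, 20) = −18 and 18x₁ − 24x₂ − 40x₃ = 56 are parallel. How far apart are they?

2/5

Divide the second equation by -2 to match normals: −9x₁ + 12x₂ + 20x₃ = -28.
With common normal n = (−9, 12, 20) (|n| = 25), the distance is |(-18) − (-28)|/|n| = 10/25 = 2/5.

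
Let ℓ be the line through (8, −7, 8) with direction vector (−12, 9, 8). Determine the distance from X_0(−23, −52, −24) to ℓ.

61

Direction vector d = (−12, 9, 8).
AP = (−31, −45, −32); AP·d = -289, |AP|² = 4010, |d|² = 289.
distance² = |AP|² − (AP·d)²/|d|² = 4010 − 83521/289 = 3721, so the distance is 61.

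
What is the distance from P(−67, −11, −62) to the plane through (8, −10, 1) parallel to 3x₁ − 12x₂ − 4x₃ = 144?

3

Parallel planes share the normal n = (3, −12, −4); since (8, −10, 1) lies on the plane, its equation is 3x₁ − 12x₂ − 4x₃ = 140.
d = |3·(-67) + (-12)·(-11) + (-4)·(-62) − 140| / √(9 + 144 + 16) = |39| / 13 = 3.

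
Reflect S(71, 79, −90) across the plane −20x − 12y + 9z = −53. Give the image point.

With n = (−20, −12, 9), the signed offset is (n·S − (-53))/|n|² = -3125/625 = -5.
S' = S − 2t·n = (71, 79, −90) − (-10)·(−20, −12, 9) = (−129, −41, 0).

(-129, -41, 0)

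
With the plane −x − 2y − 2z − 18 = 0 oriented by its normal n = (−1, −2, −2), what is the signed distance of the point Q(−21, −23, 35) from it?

-7

n·Q − 18 = -21.
|n| = 3, so the signed distance is -21/3 = -7.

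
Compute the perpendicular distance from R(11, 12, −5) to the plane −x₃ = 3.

2

d = |(-1)·(-5) − 3| / √(0 + 0 + 1) = |2| / 1 = 2.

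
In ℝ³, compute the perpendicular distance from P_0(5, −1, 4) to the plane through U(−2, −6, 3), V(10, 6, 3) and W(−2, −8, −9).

13/√73

UV = (12, 12, 0) and UW = (0, −2, −12), so a normal is n = UV × UW = (−144, 144, −24).
n = (−144, 144, −24); n·P − (-648) = -312; |n| = 24√73; distance = 312/(24√73) = 13√73/73.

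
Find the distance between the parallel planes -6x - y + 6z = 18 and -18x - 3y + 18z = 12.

14√73/73

Divide the second equation by 3 to match normals: -6x - y + 6z = 4.
Both planes have normal n = (-6, -1, 6), |n| = √73. Any point on the first plane is at distance |4 − 18|/|n| = 14/√73 = 14√73/73 from the second.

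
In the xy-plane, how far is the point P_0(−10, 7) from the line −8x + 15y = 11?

d = |(-8)·(-10) + 15·7 − 11| / √(64 + 225) = |174|/17 = 174/17.

174/17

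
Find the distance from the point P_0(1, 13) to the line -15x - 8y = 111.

The normal to the line is n = (-15, -8) with |n| = 17.
|n·P_0 − 111| = |-119 − 111| = 230, so the distance is 230/17.

230/17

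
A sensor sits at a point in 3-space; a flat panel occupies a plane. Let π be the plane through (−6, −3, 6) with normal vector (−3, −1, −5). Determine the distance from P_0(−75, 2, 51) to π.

23/√35

The plane has equation n·(r − (−6, −3, 6)) = 0, i.e. n·r = -9.
Then n·(−75, 2, 51) − (−9) = −23.
|n| = √(9 + 1 + 25) = √35, so the distance is |-23|/√35 = 23√35/35.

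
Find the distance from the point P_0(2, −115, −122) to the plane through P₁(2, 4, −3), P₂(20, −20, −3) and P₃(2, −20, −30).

7

P₁P₂ = (18, −24, 0) and P₁P₃ = (0, −24, −27), so a normal is n = P₁P₂ × P₁P₃ = (648, 486, −432).
n = (648, 486, −432); n·P − 4536 = -6426; |n| = 918; distance = 6426/918 = 7.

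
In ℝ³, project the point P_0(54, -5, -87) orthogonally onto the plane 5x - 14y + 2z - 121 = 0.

(53, -11/5, -437/5)

The perpendicular from P_0 has direction n = (5, -14, 2): r = (54, -5, -87) + t(5, -14, 2).
Substitute into the plane: n·(P_0 + tn) = 121 gives 166 + 225t = 121, so t = -1/5.
Foot = (54, -5, -87) + (-1/5)·(5, -14, 2) = (53, -11/5, -437/5).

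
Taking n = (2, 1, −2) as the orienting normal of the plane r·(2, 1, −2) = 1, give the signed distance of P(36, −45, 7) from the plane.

n·P − 1 = 12.
|n| = 3, so the signed distance is 12/3 = 4.

4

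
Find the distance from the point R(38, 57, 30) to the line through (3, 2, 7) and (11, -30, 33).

A direction vector is d = (8, -32, 26).
AP = (35, 55, 23); AP·d = -882, |AP|² = 4779, |d|² = 1764.
distance² = |AP|² − (AP·d)²/|d|² = 4779 − 777924/1764 = 4338, so the distance is 3√482.

3√482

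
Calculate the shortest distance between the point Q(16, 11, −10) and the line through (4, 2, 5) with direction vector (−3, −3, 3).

Direction vector d = (−3, −3, 3).
AP = (12, 9, −15), and AP × d = (−18, 9, −9).
|AP × d|² = 486 and |d|² = 27, so the distance is √(486/27) = √18 = 3√2.

3√2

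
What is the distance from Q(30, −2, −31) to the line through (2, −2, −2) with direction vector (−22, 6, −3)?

Direction vector d = (−22, 6, −3).
AP = (28, 0, −29), and AP × d = (174, 722, 168).
|AP × d|² = 579784 and |d|² = 529, so the distance is √(579784/529) = √1096 = 2√274.

2√274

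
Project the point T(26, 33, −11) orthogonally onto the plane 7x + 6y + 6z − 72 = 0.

The perpendicular from T has direction n = (7, 6, 6): r = (26, 33, −11) + μ(7, 6, 6).
Substitute into the plane: n·(T + μn) = 72 gives 314 + 121μ = 72, so μ = -2.
Foot = (26, 33, −11) + (-2)·(7, 6, 6) = (12, 21, −23).

(12, 21, -23)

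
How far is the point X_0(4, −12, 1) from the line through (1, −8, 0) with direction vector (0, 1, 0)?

√10

Direction vector d = (0, 1, 0).
AP = (3, −4, 1); AP·d = -4, |AP|² = 26, |d|² = 1.
distance² = |AP|² − (AP·d)²/|d|² = 26 − 16/1 = 10, so the distance is √10.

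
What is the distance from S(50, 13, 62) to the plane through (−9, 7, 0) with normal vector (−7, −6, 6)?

The plane has equation n·(r − (−9, 7, 0)) = 0, i.e. n·r = 21.
Then n·(50, 13, 62) − 21 = −77.
|n| = √(49 + 36 + 36) = 11, so the distance is |-77|/11 = 7.

7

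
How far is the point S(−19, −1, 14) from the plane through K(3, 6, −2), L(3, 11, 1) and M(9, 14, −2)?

13/(5√2)

KL = (0, 5, 3) and KM = (6, 8, 0), so a normal is n = KL × KM = (−24, 18, −30).
Then n·(−19, −1, 14) − 96 = −78.
|n| = √(576 + 324 + 900) = 30√2, so the distance is |-78|/(30√2) = 13√2/10.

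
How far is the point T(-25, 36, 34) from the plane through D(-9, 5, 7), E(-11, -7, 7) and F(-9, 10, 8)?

DE = (-2, -12, 0) and DF = (0, 5, 1), so a normal is n = DE × DF = (-12, 2, -10).
d = |(-12)·(-25) + 2·36 + (-10)·34 − 48| / √(144 + 4 + 100) = |-16| / (2√62) = 8/√62.

4√62/31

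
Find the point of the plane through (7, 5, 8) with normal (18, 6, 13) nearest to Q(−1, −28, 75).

(-19, -34, 62)

n = (18, 6, 13), |n|² = 529, and n·Q − 260 = 529.
t = 529/529 = 1, so the foot is Q − t·n = (−1, −28, 75) − 1·(18, 6, 13) = (−19, −34, 62).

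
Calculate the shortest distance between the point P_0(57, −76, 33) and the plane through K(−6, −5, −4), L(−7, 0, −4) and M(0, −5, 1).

KL = (−1, 5, 0) and KM = (6, 0, 5), so a normal is n = KL × KM = (25, 5, −30).
d = |25·57 + 5·(-76) + (-30)·33 − (-55)| / √(625 + 25 + 900) = |110| / (5√62) = 11√62/31.

11√62/31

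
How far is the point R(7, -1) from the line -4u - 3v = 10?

7

d = |(-4)·7 + (-3)·(-1) − 10| / √(16 + 9) = |-35|/5 = 7.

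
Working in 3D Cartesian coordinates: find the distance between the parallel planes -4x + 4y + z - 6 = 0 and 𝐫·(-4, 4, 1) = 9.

Both planes have normal n = (-4, 4, 1), |n| = √33. Any point on the first plane is at distance |9 − 6|/|n| = 3/√33 from the second.

√33/11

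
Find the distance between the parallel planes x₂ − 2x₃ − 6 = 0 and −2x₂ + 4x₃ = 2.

7/√5

Divide the second equation by -2 to match normals: x₂ − 2x₃ = -1.
With common normal n = (0, 1, −2) (|n| = √5), the distance is |6 − (-1)|/|n| = 7/√5.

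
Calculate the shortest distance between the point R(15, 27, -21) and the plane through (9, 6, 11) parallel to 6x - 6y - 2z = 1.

13√19/19

Parallel planes share the normal n = (6, -6, -2); since (9, 6, 11) lies on the plane, its equation is 6x - 6y - 2z = -4.
Then n·(15, 27, -21) - (-4) = -26.
|n| = √(36 + 36 + 4) = 2√19, so the distance is |-26|/(2√19) = 13/√19.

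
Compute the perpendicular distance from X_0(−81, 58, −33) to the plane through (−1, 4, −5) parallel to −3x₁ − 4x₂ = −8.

24/5

Parallel planes share the normal n = (−3, −4, 0); since (−1, 4, −5) lies on the plane, its equation is −3x₁ − 4x₂ = -13.
Then n·(−81, 58, −33) − (−13) = 24.
|n| = √(9 + 16 + 0) = 5, so the distance is |24|/5 = 24/5.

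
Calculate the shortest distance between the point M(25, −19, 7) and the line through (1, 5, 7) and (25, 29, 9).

24√2

A direction vector is d = (24, 24, 2).
AP = (24, −24, 0); AP·d = 0, |AP|² = 1152, |d|² = 1156.
distance² = |AP|² − (AP·d)²/|d|² = 1152 − 0/1156 = 1152, so the distance is 24√2.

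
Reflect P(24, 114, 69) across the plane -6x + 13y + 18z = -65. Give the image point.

(84, -16, -111)

With n = (-6, 13, 18), the signed offset is (n·P − (-65))/|n|² = 2645/529 = 5.
P' = P − 2t·n = (24, 114, 69) − 10·(-6, 13, 18) = (84, -16, -111).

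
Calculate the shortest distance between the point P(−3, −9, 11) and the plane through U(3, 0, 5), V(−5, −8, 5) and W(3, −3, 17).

6/√33

UV = (−8, −8, 0) and UW = (0, −3, 12), so a normal is n = UV × UW = (−96, 96, 24).
n = (−96, 96, 24); n·P − (-168) = -144; |n| = 24√33; distance = 144/(24√33) = 6/√33.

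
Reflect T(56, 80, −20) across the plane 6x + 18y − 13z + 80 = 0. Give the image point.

With n = (6, 18, −13), the signed offset is (n·T − (-80))/|n|² = 2116/529 = 4.
T' = T − 2t·n = (56, 80, −20) − 8·(6, 18, −13) = (8, −64, 84).

(8, -64, 84)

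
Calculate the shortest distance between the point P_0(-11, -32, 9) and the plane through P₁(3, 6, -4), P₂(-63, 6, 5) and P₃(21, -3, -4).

P₁P₂ = (-66, 0, 9) and P₁P₃ = (18, -9, 0), so a normal is n = P₁P₂ × P₁P₃ = (81, 162, 594).
Then n·(-11, -32, 9) - (-1161) = 432.
|n| = √(6561 + 26244 + 352836) = 621, so the distance is |432|/621 = 16/23.

16/23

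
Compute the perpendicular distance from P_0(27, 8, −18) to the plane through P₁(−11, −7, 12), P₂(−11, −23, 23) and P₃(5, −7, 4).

11/21

P₁P₂ = (0, −16, 11) and P₁P₃ = (16, 0, −8), so a normal is n = P₁P₂ × P₁P₃ = (128, 176, 256).
Then n·(27, 8, −18) − 432 = −176.
|n| = √(16384 + 30976 + 65536) = 336, so the distance is |-176|/336 = 11/21.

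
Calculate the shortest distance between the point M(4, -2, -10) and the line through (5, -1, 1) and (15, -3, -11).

√61

A direction vector is d = (10, -2, -12).
AP = (-1, -1, -11); AP·d = 124, |AP|² = 123, |d|² = 248.
distance² = |AP|² − (AP·d)²/|d|² = 123 − 15376/248 = 61, so the distance is √61.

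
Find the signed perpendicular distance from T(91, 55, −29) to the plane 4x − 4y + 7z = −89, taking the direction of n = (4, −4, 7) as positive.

n·T − (-89) = 30.
|n| = 9, so the signed distance is 30/9 = 10/3.

10/3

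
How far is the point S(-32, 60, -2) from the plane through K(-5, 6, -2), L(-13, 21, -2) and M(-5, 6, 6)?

KL = (-8, 15, 0) and KM = (0, 0, 8), so a normal is n = KL × KM = (120, 64, 0).
Then n·(-32, 60, -2) - (-216) = 216.
|n| = √(14400 + 4096 + 0) = 136, so the distance is |216|/136 = 27/17.

27/17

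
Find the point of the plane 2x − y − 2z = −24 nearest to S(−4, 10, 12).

(0, 8, 8)

The perpendicular from S has direction n = (2, −1, −2): r = (−4, 10, 12) + μ(2, −1, −2).
Substitute into the plane: n·(S + μn) = -24 gives -42 + 9μ = -24, so μ = 2.
Foot = (−4, 10, 12) + 2·(2, −1, −2) = (0, 8, 8).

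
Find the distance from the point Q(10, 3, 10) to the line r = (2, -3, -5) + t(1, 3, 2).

Direction vector d = (1, 3, 2).
AP = (8, 6, 15), and AP × d = (-33, -1, 18).
|AP × d|² = 1414 and |d|² = 14, so the distance is √(1414/14) = √101.

√101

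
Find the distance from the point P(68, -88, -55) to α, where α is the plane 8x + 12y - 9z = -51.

2

Normal vector n = (8, 12, -9), and n·(68, -88, -55) - (-51) = 34.
|n| = √(64 + 144 + 81) = 17, so the distance is |34|/17 = 2.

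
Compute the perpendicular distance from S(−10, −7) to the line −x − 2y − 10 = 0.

The normal to the line is n = (−1, −2) with |n| = √5.
|n·S − 10| = |24 − 10| = 14, so the distance is 14/√5 = 14√5/5.

14/√5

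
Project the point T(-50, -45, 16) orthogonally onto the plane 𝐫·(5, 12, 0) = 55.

(-25, 15, 16)

The perpendicular from T has direction n = (5, 12, 0): r = (-50, -45, 16) + λ(5, 12, 0).
Substitute into the plane: n·(T + λn) = 55 gives -790 + 169λ = 55, so λ = 5.
Foot = (-50, -45, 16) + 5·(5, 12, 0) = (-25, 15, 16).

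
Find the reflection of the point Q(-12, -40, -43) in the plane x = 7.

(26, -40, -43)

n = (1, 0, 0), |n|² = 1, n·Q − 7 = -19, so t = -19/1 = -19.
Foot F = Q − (-19)·n = (7, -40, -43); the reflection is 2F − Q = (26, -40, -43).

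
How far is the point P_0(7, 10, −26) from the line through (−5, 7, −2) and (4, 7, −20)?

A direction vector is d = (9, 0, −18).
AP = (12, 3, −24); AP·d = 540, |AP|² = 729, |d|² = 405.
distance² = |AP|² − (AP·d)²/|d|² = 729 − 291600/405 = 9, so the distance is 3.

3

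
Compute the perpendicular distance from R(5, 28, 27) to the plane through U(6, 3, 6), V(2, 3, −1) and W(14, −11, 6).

UV = (−4, 0, −7) and UW = (8, −14, 0), so a normal is n = UV × UW = (−98, −56, 56).
n = (−98, −56, 56); n·P − (-420) = -126; |n| = 126; distance = 126/126 = 1.

1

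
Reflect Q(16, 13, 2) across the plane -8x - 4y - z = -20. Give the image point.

(-16, -3, -2)

n = (-8, -4, -1), |n|² = 81, n·Q − (-20) = -162, so t = -162/81 = -2.
Foot F = Q − (-2)·n = (0, 5, 0); the reflection is 2F − Q = (-16, -3, -2).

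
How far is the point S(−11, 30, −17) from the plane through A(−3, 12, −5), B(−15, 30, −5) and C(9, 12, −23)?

12/√17

AB = (−12, 18, 0) and AC = (12, 0, −18), so a normal is n = AB × AC = (−324, −216, −216).
d = |(-324)·(-11) + (-216)·30 + (-216)·(-17) − (-540)| / √(104976 + 46656 + 46656) = |1296| / (108√17) = 12/√17.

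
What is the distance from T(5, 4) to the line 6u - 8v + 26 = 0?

d = |6·5 + (-8)·4 − (-26)| / √(36 + 64) = |24|/10 = 12/5.

12/5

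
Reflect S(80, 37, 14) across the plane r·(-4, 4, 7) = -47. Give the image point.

With n = (-4, 4, 7), the signed offset is (n·S − (-47))/|n|² = -27/81 = -1/3.
S' = S − 2t·n = (80, 37, 14) − (-2/3)·(-4, 4, 7) = (232/3, 119/3, 56/3).

(232/3, 119/3, 56/3)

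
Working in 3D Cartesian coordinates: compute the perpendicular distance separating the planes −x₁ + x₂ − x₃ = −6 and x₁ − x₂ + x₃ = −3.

Divide the second equation by -1 to match normals: −x₁ + x₂ − x₃ = 3.
With common normal n = (−1, 1, −1) (|n| = √3), the distance is |(-6) − 3|/|n| = 9/√3 = 3√3.

3√3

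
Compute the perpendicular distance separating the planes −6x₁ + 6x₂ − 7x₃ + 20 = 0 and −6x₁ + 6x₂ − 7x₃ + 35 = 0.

With common normal n = (−6, 6, −7) (|n| = 11), the distance is |(-20) − (-35)|/|n| = 15/11.

15/11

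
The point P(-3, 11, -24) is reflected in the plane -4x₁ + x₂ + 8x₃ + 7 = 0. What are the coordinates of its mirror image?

(-19, 15, 8)

n = (-4, 1, 8), |n|² = 81, n·P − (-7) = -162, so t = -162/81 = -2.
Foot F = P − (-2)·n = (-11, 13, -8); the reflection is 2F − P = (-19, 15, 8).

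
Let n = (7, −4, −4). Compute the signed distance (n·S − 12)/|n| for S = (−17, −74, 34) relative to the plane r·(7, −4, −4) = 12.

n·S − 12 = 29.
|n| = 9, so the signed distance is 29/9.

29/9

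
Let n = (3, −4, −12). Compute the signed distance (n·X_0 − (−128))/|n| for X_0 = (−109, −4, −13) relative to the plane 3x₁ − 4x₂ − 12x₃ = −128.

-27/13

n·X_0 − (-128) = -27.
|n| = 13, so the signed distance is -27/13.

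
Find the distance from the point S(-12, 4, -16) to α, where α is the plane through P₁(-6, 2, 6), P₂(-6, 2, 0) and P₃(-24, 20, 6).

P₁P₂ = (0, 0, -6) and P₁P₃ = (-18, 18, 0), so a normal is n = P₁P₂ × P₁P₃ = (108, 108, 0).
Then n·(-12, 4, -16) - (-432) = -432.
|n| = √(11664 + 11664 + 0) = 108√2, so the distance is |-432|/(108√2) = 2√2.

2√2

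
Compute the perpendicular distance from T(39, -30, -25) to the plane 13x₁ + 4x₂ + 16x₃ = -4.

3/7

Normal vector n = (13, 4, 16), and n·(39, -30, -25) - (-4) = -9.
|n| = √(169 + 16 + 256) = 21, so the distance is |-9|/21 = 3/7.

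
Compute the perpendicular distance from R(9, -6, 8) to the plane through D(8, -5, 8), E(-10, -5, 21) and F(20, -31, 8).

DE = (-18, 0, 13) and DF = (12, -26, 0), so a normal is n = DE × DF = (338, 156, 468).
Then n·(9, -6, 8) - 5668 = 182.
|n| = √(114244 + 24336 + 219024) = 598, so the distance is |182|/598 = 7/23.

7/23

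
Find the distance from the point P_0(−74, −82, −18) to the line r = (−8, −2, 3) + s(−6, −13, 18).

Direction vector d = (−6, −13, 18).
AP = (−66, −80, −21); AP·d = 1058, |AP|² = 11197, |d|² = 529.
distance² = |AP|² − (AP·d)²/|d|² = 11197 − 1119364/529 = 9081, so the distance is 3√1009.

3√1009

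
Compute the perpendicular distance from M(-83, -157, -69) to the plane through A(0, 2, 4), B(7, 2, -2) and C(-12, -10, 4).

5

AB = (7, 0, -6) and AC = (-12, -12, 0), so a normal is n = AB × AC = (-72, 72, -84).
Then n·(-83, -157, -69) - (-192) = 660.
|n| = √(5184 + 5184 + 7056) = 132, so the distance is |660|/132 = 5.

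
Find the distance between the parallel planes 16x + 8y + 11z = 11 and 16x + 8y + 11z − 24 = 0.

13/21

With common normal n = (16, 8, 11) (|n| = 21), the distance is |11 − 24|/|n| = 13/21.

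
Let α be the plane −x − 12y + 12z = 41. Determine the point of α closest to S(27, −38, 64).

(31, 10, 16)

The perpendicular from S has direction n = (−1, −12, 12): r = (27, −38, 64) + μ(−1, −12, 12).
Substitute into the plane: n·(S + μn) = 41 gives 1197 + 289μ = 41, so μ = -4.
Foot = (27, −38, 64) + (-4)·(−1, −12, 12) = (31, 10, 16).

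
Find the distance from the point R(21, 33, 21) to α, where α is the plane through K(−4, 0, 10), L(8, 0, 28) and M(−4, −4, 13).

KL = (12, 0, 18) and KM = (0, −4, 3), so a normal is n = KL × KM = (72, −36, −48).
n = (72, −36, −48); n·P − (-768) = 84; |n| = 12√61; distance = 84/(12√61) = 7√61/61.

7/√61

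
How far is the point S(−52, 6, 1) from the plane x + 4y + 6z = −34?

12/√53

d = |1·(-52) + 4·6 + 6·1 − (-34)| / √(1 + 16 + 36) = |12| / √53 = 12√53/53.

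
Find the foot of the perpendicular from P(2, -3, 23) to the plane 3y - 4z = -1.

(2, 9, 7)

n = (0, 3, -4), |n|² = 25, and n·P − (-1) = -100.
t = -100/25 = -4, so the foot is P − t·n = (2, -3, 23) − (-4)·(0, 3, -4) = (2, 9, 7).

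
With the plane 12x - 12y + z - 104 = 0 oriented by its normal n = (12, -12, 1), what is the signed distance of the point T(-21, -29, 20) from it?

n·T − 104 = 12.
|n| = 17, so the signed distance is 12/17.

12/17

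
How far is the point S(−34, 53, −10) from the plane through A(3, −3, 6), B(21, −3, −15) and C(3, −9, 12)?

19/11

AB = (18, 0, −21) and AC = (0, −6, 6), so a normal is n = AB × AC = (−126, −108, −108).
Then n·(−34, 53, −10) − (−702) = 342.
|n| = √(15876 + 11664 + 11664) = 198, so the distance is |342|/198 = 19/11.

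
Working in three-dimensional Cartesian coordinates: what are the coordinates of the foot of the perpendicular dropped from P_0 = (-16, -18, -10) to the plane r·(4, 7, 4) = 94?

(0, 10, 6)

The perpendicular from P_0 has direction n = (4, 7, 4): r = (-16, -18, -10) + λ(4, 7, 4).
Substitute into the plane: n·(P_0 + λn) = 94 gives -230 + 81λ = 94, so λ = 4.
Foot = (-16, -18, -10) + 4·(4, 7, 4) = (0, 10, 6).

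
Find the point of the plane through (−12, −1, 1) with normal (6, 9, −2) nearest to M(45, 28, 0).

(15, -17, 10)

The perpendicular from M has direction n = (6, 9, −2): r = (45, 28, 0) + μ(6, 9, −2).
Substitute into the plane: n·(M + μn) = -83 gives 522 + 121μ = -83, so μ = -5.
Foot = (45, 28, 0) + (-5)·(6, 9, −2) = (15, −17, 10).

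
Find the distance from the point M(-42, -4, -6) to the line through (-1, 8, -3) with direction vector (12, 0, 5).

Direction vector d = (12, 0, 5).
AP = (-41, -12, -3), and AP × d = (-60, 169, 144).
|AP × d|² = 52897 and |d|² = 169, so the distance is √(52897/169) = √313.

√313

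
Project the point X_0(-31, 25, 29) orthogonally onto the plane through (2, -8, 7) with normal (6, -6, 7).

n = (6, -6, 7), |n|² = 121, and n·X_0 − 109 = -242.
t = -242/121 = -2, so the foot is X_0 − t·n = (-31, 25, 29) − (-2)·(6, -6, 7) = (-19, 13, 43).

(-19, 13, 43)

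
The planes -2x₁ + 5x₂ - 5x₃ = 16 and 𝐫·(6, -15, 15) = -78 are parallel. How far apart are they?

Divide the second equation by -3 to match normals: -2x₁ + 5x₂ - 5x₃ = 26.
With common normal n = (-2, 5, -5) (|n| = 3√6), the distance is |16 − 26|/|n| = 10/(3√6).

10/(3√6)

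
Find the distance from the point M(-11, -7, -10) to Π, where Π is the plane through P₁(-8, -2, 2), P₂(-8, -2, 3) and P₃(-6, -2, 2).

5

P₁P₂ = (0, 0, 1) and P₁P₃ = (2, 0, 0), so a normal is n = P₁P₂ × P₁P₃ = (0, 2, 0).
Then n·(-11, -7, -10) - (-4) = -10.
|n| = √(0 + 4 + 0) = 2, so the distance is |-10|/2 = 5.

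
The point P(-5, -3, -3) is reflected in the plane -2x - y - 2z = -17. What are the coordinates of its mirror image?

n = (-2, -1, -2), |n|² = 9, n·P − (-17) = 36, so t = 36/9 = 4.
Foot F = P − 4·n = (3, 1, 5); the reflection is 2F − P = (11, 5, 13).

(11, 5, 13)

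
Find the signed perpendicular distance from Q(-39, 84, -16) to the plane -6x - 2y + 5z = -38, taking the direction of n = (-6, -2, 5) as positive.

24/√65

n·Q − (-38) = 24.
|n| = √65, so the signed distance is 24/√65.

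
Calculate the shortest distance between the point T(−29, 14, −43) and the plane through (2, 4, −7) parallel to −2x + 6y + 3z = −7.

2

Parallel planes share the normal n = (−2, 6, 3); since (2, 4, −7) lies on the plane, its equation is −2x + 6y + 3z = -1.
Then n·(−29, 14, −43) − (−1) = 14.
|n| = √(4 + 36 + 9) = 7, so the distance is |14|/7 = 2.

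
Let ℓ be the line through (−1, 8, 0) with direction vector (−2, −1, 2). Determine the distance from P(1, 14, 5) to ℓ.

√65

Direction vector d = (−2, −1, 2).
AP = (2, 6, 5); AP·d = 0, |AP|² = 65, |d|² = 9.
distance² = |AP|² − (AP·d)²/|d|² = 65 − 0/9 = 65, so the distance is √65.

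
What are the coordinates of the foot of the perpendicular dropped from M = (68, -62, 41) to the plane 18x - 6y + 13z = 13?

(-4, -38, -11)

n = (18, -6, 13), |n|² = 529, and n·M − 13 = 2116.
t = 2116/529 = 4, so the foot is M − t·n = (68, -62, 41) − 4·(18, -6, 13) = (-4, -38, -11).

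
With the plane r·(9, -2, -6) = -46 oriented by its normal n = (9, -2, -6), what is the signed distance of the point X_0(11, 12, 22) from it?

-1

n·X_0 − (-46) = -11.
|n| = 11, so the signed distance is -11/11 = -1.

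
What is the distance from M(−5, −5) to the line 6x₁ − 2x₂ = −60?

2√10

The normal to the line is n = (6, −2) with |n| = 2√10.
|n·M − (-60)| = |-20 − (-60)| = 40, so the distance is 40/(2√10) = 2√10.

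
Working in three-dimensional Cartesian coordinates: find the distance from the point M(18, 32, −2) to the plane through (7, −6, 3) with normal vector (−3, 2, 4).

The plane has equation n·(r − (7, −6, 3)) = 0, i.e. n·r = -21.
Then n·(18, 32, −2) − (−21) = 23.
|n| = √(9 + 4 + 16) = √29, so the distance is |23|/√29 = 23/√29.

23/√29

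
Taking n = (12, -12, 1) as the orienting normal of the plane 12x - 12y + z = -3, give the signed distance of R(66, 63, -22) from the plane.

n·R − (-3) = 17.
|n| = 17, so the signed distance is 17/17 = 1.

1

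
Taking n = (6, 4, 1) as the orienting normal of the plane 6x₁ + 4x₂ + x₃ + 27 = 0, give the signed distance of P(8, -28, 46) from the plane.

9/√53

n·P − (-27) = 9.
|n| = √53, so the signed distance is 9/√53.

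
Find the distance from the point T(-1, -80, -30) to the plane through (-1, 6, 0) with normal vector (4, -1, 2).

The plane has equation n·(r − (-1, 6, 0)) = 0, i.e. n·r = -10.
d = |4·(-1) + (-1)·(-80) + 2·(-30) − (-10)| / √(16 + 1 + 4) = |26| / √21 = 26√21/21.

26√21/21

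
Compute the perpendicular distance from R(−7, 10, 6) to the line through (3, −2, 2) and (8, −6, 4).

A direction vector is d = (5, −4, 2).
AP = (−10, 12, 4); AP·d = -90, |AP|² = 260, |d|² = 45.
distance² = |AP|² − (AP·d)²/|d|² = 260 − 8100/45 = 80, so the distance is 4√5.

4√5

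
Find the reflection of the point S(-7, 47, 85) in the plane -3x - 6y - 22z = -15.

(-31, -1, -91)

With n = (-3, -6, -22), the signed offset is (n·S − (-15))/|n|² = -2116/529 = -4.
S' = S − 2t·n = (-7, 47, 85) − (-8)·(-3, -6, -22) = (-31, -1, -91).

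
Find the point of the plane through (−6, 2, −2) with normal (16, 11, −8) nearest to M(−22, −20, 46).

(10, 2, 30)

n = (16, 11, −8), |n|² = 441, and n·M − (-58) = -882.
t = -882/441 = -2, so the foot is M − t·n = (−22, −20, 46) − (-2)·(16, 11, −8) = (10, 2, 30).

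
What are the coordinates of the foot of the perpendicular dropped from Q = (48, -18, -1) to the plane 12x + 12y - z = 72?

(36, -30, 0)

n = (12, 12, -1), |n|² = 289, and n·Q − 72 = 289.
t = 289/289 = 1, so the foot is Q − t·n = (48, -18, -1) − 1·(12, 12, -1) = (36, -30, 0).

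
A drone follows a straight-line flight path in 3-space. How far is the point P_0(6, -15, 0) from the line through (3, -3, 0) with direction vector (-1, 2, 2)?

Direction vector d = (-1, 2, 2).
AP = (3, -12, 0), and AP × d = (-24, -6, -6).
|AP × d|² = 648 and |d|² = 9, so the distance is √(648/9) = √72 = 6√2.

6√2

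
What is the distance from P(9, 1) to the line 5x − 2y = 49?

6√29/29

The normal to the line is n = (5, −2) with |n| = √29.
|n·P − 49| = |43 − 49| = 6, so the distance is 6/√29 = 6√29/29.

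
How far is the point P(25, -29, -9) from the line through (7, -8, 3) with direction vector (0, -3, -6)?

Direction vector d = (0, -3, -6).
AP = (18, -21, -12), and AP × d = (90, 108, -54).
|AP × d|² = 22680 and |d|² = 45, so the distance is √(22680/45) = √504 = 6√14.

6√14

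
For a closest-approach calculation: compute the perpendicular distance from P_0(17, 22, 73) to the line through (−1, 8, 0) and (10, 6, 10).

√2249

A direction vector is d = (11, −2, 10).
AP = (18, 14, 73), and AP × d = (286, 623, −190).
|AP × d|² = 506025 and |d|² = 225, so the distance is √(506025/225) = √2249.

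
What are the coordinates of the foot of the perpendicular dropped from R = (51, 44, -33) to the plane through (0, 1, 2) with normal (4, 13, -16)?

(39, 5, 15)

The perpendicular from R has direction n = (4, 13, -16): r = (51, 44, -33) + λ(4, 13, -16).
Substitute into the plane: n·(R + λn) = -19 gives 1304 + 441λ = -19, so λ = -3.
Foot = (51, 44, -33) + (-3)·(4, 13, -16) = (39, 5, 15).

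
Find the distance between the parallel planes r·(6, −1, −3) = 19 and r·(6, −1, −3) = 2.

Both planes have normal n = (6, −1, −3), |n| = √46. Any point on the first plane is at distance |2 − 19|/|n| = 17/√46 = 17√46/46 from the second.

17/√46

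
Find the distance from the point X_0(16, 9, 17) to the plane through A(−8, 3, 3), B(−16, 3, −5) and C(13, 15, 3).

2/9

AB = (−8, 0, −8) and AC = (21, 12, 0), so a normal is n = AB × AC = (96, −168, −96).
Then n·(16, 9, 17) − (−1560) = −48.
|n| = √(9216 + 28224 + 9216) = 216, so the distance is |-48|/216 = 2/9.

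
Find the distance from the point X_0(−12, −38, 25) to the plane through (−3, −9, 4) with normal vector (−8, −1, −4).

17/9

The plane has equation n·(r − (−3, −9, 4)) = 0, i.e. n·r = 17.
n = (−8, −1, −4); n·P − 17 = 17; |n| = 9; distance = 17/9.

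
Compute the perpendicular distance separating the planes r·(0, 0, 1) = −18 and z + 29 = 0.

With common normal n = (0, 0, 1) (|n| = 1), the distance is |(-18) − (-29)|/|n| = 11/1 = 11.

11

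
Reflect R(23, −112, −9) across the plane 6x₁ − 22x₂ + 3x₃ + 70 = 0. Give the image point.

With n = (6, −22, 3), the signed offset is (n·R − (-70))/|n|² = 2645/529 = 5.
R' = R − 2t·n = (23, −112, −9) − 10·(6, −22, 3) = (−37, 108, −39).

(-37, 108, -39)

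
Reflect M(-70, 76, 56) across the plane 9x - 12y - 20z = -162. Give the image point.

With n = (9, -12, -20), the signed offset is (n·M − (-162))/|n|² = -2500/625 = -4.
M' = M − 2t·n = (-70, 76, 56) − (-8)·(9, -12, -20) = (2, -20, -104).

(2, -20, -104)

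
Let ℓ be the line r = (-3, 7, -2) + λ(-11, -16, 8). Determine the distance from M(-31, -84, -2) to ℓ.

7√41

Direction vector d = (-11, -16, 8).
AP = (-28, -91, 0), and AP × d = (-728, 224, -553).
|AP × d|² = 885969 and |d|² = 441, so the distance is √(885969/441) = √2009 = 7√41.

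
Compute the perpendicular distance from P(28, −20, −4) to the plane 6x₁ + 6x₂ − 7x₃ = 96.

n = (6, 6, −7); n·P − 96 = -20; |n| = 11; distance = 20/11.

20/11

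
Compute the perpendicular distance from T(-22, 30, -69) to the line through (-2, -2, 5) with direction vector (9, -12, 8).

Direction vector d = (9, -12, 8).
AP = (-20, 32, -74); AP·d = -1156, |AP|² = 6900, |d|² = 289.
distance² = |AP|² − (AP·d)²/|d|² = 6900 − 1336336/289 = 2276, so the distance is 2√569.

2√569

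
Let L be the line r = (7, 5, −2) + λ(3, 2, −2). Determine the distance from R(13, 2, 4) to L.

9

Direction vector d = (3, 2, −2).
AP = (6, −3, 6), and AP × d = (−6, 30, 21).
|AP × d|² = 1377 and |d|² = 17, so the distance is √(1377/17) = √81 = 9.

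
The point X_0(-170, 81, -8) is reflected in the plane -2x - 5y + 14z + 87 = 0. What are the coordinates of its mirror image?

With n = (-2, -5, 14), the signed offset is (n·X_0 − (-87))/|n|² = -90/225 = -2/5.
X_0' = X_0 − 2t·n = (-170, 81, -8) − (-4/5)·(-2, -5, 14) = (-858/5, 77, 16/5).

(-858/5, 77, 16/5)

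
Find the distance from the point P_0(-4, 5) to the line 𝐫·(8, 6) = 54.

28/5

d = |8·(-4) + 6·5 − 54| / √(64 + 36) = |-56|/10 = 28/5.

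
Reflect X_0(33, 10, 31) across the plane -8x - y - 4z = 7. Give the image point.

(-47, 0, -9)

With n = (-8, -1, -4), the signed offset is (n·X_0 − 7)/|n|² = -405/81 = -5.
X_0' = X_0 − 2t·n = (33, 10, 31) − (-10)·(-8, -1, -4) = (-47, 0, -9).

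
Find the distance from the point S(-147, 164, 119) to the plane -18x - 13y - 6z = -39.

7

d = |(-18)·(-147) + (-13)·164 + (-6)·119 − (-39)| / √(324 + 169 + 36) = |-161| / 23 = 7.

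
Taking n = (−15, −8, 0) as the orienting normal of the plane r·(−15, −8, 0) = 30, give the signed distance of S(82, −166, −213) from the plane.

4

n·S − 30 = 68.
|n| = 17, so the signed distance is 68/17 = 4.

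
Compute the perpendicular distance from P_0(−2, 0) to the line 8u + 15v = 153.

d = |8·(-2) + 15·0 − 153| / √(64 + 225) = |-169|/17 = 169/17.

169/17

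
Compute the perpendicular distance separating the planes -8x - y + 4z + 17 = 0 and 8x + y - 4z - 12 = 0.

Divide the second equation by -1 to match normals: -8x - y + 4z = -12.
Both planes have normal n = (-8, -1, 4), |n| = 9. Any point on the first plane is at distance |(-12) − (-17)|/|n| = 5/9 from the second.

5/9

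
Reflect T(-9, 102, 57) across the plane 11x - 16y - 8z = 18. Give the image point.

(101, -58, -23)

With n = (11, -16, -8), the signed offset is (n·T − 18)/|n|² = -2205/441 = -5.
T' = T − 2t·n = (-9, 102, 57) − (-10)·(11, -16, -8) = (101, -58, -23).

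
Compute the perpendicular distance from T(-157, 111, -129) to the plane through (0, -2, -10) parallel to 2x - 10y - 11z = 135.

9

Parallel planes share the normal n = (2, -10, -11); since (0, -2, -10) lies on the plane, its equation is 2x - 10y - 11z = 130.
Then n·(-157, 111, -129) - 130 = -135.
|n| = √(4 + 100 + 121) = 15, so the distance is |-135|/15 = 9.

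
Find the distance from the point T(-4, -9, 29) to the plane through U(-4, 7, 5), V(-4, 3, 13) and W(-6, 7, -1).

UV = (0, -4, 8) and UW = (-2, 0, -6), so a normal is n = UV × UW = (24, -16, -8).
Then n·(-4, -9, 29) - (-248) = 64.
|n| = √(576 + 256 + 64) = 8√14, so the distance is |64|/(8√14) = 4√14/7.

4√14/7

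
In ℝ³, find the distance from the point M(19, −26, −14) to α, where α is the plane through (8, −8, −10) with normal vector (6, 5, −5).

4/√86

The plane has equation n·(r − (8, −8, −10)) = 0, i.e. n·r = 58.
n = (6, 5, −5); n·P − 58 = -4; |n| = √86; distance = 4/√86 = 2√86/43.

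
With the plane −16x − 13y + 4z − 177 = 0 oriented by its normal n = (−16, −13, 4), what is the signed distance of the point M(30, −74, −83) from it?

-9/7

n·M − 177 = -27.
|n| = 21, so the signed distance is -27/21 = -9/7.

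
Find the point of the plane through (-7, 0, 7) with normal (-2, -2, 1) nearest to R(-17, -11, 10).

(-7, -1, 5)

The perpendicular from R has direction n = (-2, -2, 1): r = (-17, -11, 10) + t(-2, -2, 1).
Substitute into the plane: n·(R + tn) = 21 gives 66 + 9t = 21, so t = -5.
Foot = (-17, -11, 10) + (-5)·(-2, -2, 1) = (-7, -1, 5).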